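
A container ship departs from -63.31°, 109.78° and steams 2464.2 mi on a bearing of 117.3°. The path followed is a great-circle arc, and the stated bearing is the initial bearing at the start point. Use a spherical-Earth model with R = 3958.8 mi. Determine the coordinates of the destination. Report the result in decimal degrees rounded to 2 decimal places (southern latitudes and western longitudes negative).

latitude -57.78°, longitude -173.89°

The arc subtends δ = 2464.2/3958.8 = 0.622461 rad at the centre.
Converting: φ₁ = -1.104968 rad, θ = 2.047271 rad.
sin φ₂ = sin φ₁ cos δ + cos φ₁ sin δ cos θ = (-0.893450)(0.812446) + (0.449163)(0.583037)(-0.458650) = -0.845990
φ₂ = asin(-0.845990) = -1.008419 rad = -57.78°.
For the longitude increment, Δλ = atan2( sin θ sin δ cos φ₁, cos δ − sin φ₁ sin φ₂ ) = atan2(0.232710, 0.056596) = 76.33°.
λ₂ = 109.78° + 76.33° = 186.11°, normalized to (−180°, 180°] → -173.89°.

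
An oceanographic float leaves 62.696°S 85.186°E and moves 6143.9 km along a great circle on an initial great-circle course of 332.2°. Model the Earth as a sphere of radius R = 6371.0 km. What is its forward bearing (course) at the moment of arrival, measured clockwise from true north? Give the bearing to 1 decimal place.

final bearing 347.5°

The arc subtends δ = 6143.9/6371 = 0.964354 rad at the centre.
Converting: φ₁ = -1.094252 rad, θ = 5.797984 rad.
Destination latitude: φ₂ = arcsin( sin φ₁ cos δ + cos φ₁ sin δ cos θ ) = arcsin(-0.173036) = -9.964°.
For the longitude increment, Δλ = atan2( sin θ sin δ cos φ₁, cos δ − sin φ₁ sin φ₂ ) = atan2(-0.175788, 0.416191) = -22.898°.
λ₂ = 85.186° + -22.898° = 62.288°.
The forward bearing on arrival equals the back-azimuth from the destination plus 180°.
Back-azimuth from P₂ (-10.0°, 62.3°) to P₁ (-62.7°, 85.2°), with Δλ' = λ₁ − λ₂ = 22.9°: atan2( sin Δλ' cos φ₁ , cos φ₂ sin φ₁ − sin φ₂ cos φ₁ cos Δλ' ) = 167.5°.
Final bearing = (167.5° + 180°) mod 360° = 347.5°.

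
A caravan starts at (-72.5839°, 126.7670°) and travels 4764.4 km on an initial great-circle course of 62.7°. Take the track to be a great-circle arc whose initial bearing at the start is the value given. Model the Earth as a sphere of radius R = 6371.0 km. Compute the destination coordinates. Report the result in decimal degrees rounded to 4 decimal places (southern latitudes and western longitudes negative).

latitude -37.3154°, longitude 176.2163°

The arc subtends δ = 4764.4/6371 = 0.747826 rad at the centre.
Converting: φ₁ = -1.266828 rad, θ = 1.094321 rad.
Applying the spherical law of cosines for sides, sin φ₂ = sin φ₁ cos δ + cos φ₁ sin δ cos θ = -0.606202, so φ₂ = -37.3154°.
For the longitude increment, Δλ = atan2( sin θ sin δ cos φ₁, cos δ − sin φ₁ sin φ₂ ) = atan2(0.180873, 0.154757) = 49.4493°.
λ₂ = λ₁ + Δλ = 176.2163°.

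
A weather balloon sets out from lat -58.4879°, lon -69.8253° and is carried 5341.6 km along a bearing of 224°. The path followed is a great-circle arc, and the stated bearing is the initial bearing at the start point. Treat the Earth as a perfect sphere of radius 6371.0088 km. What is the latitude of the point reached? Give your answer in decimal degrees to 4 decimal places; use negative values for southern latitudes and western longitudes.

latitude -58.1693°

The arc subtends δ = 5341.6/6371.0088 = 0.838423 rad at the centre.
Start latitude φ₁ = -1.020806 rad; initial bearing θ = 3.909538 rad.
sin φ₂ = sin φ₁ cos δ + cos φ₁ sin δ cos θ = (-0.852530)(0.668636) + (0.522679)(0.743590)(-0.719340) = -0.849610
φ₂ = asin(-0.849610) = -1.015245 rad = -58.1693°.
For the longitude increment, Δλ = atan2( sin θ sin δ cos φ₁, cos δ − sin φ₁ sin φ₂ ) = atan2(-0.269985, -0.055681) = -101.6532°.
λ₂ = λ₁ + Δλ = -171.4785°.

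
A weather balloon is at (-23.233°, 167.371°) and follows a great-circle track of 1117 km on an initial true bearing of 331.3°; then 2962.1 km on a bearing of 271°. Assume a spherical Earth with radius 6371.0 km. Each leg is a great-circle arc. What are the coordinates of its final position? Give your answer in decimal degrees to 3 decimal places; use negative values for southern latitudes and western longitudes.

Apply the spherical direct solution leg by leg, carrying full precision between legs.
Leg 1: from (-23.233°, 167.371°), δ = 1117/6371 = 0.175326 rad, θ = 331.3° → φ = -14.349°, λ = 162.411°.
Leg 2: from (-14.349°, 162.411°), δ = 2962.1/6371 = 0.464935 rad, θ = 271° → φ = -12.354°, λ = 135.093°.

latitude -12.354°, longitude 135.093°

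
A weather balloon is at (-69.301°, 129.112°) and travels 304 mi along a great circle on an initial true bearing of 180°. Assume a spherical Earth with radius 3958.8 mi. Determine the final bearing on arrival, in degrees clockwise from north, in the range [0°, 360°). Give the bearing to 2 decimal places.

Central angle δ = d/R = 0.076791 rad.
Converting: φ₁ = -1.209531 rad, θ = 3.141593 rad.
Destination latitude: φ₂ = arcsin( sin φ₁ cos δ + cos φ₁ sin δ cos θ ) = arcsin(-0.959809) = -73.701°.
Then Δλ = atan2(0.000000, 0.099199) = 0.000000 rad, from sin θ sin δ cos φ₁ over cos δ − sin φ₁ sin φ₂.
λ₂ = 129.112° + 0.000° = 129.112°.
The forward bearing on arrival equals the back-azimuth from the destination plus 180°.
Back-azimuth from P₂ (-73.70°, 129.11°) to P₁ (-69.30°, 129.11°), with Δλ' = λ₁ − λ₂ = 0.00°: atan2( sin Δλ' cos φ₁ , cos φ₂ sin φ₁ − sin φ₂ cos φ₁ cos Δλ' ) = 0.00°.
Final bearing = (0.00° + 180°) mod 360° = 180.00°.

final bearing 180.00°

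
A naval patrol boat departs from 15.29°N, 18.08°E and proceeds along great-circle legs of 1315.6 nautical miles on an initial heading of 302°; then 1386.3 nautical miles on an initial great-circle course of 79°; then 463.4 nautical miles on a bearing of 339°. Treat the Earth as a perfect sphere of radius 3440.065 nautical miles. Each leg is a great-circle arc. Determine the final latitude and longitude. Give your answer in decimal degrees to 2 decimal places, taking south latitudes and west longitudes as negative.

Apply the spherical direct solution leg by leg, carrying full precision between legs.
Leg 1: from (15.29°, 18.08°), δ = 1315.6/3440.065 = 0.382435 rad, θ = 302° → φ = 25.81°, λ = -2.50°.
Leg 2: from (25.81°, -2.50°), δ = 1386.3/3440.065 = 0.402987 rad, θ = 79° → φ = 27.90°, λ = 23.32°.
Leg 3: from (27.90°, 23.32°), δ = 463.4/3440.065 = 0.134707 rad, θ = 339° → φ = 35.06°, λ = 19.95°.

latitude 35.06°, longitude 19.95°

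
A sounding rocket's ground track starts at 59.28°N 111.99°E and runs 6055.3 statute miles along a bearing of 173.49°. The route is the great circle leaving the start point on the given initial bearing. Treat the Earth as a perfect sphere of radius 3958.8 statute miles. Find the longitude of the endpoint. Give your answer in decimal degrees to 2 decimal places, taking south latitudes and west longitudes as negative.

Angular distance δ = d/R = 6055.3 / 3958.8 = 1.529580 rad.
Converting: φ₁ = 1.034631 rad, θ = 3.027972 rad.
sin φ₂ = sin φ₁ cos δ + cos φ₁ sin δ cos θ = (0.859674)(0.041205) + (0.510843)(0.999151)(-0.993552) = -0.471695
φ₂ = asin(-0.471695) = -0.491212 rad = -28.14°.
Then Δλ = atan2(0.057868, 0.446709) = 0.128827 rad, from sin θ sin δ cos φ₁ over cos δ − sin φ₁ sin φ₂.
λ₂ = λ₁ + Δλ = 119.37°.

longitude 119.37°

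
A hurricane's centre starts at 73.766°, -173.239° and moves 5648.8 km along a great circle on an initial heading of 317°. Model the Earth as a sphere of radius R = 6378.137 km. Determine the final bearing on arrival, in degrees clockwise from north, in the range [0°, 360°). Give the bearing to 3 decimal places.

The arc subtends δ = 5648.8/6378.137 = 0.885650 rad at the centre.
With φ₁ = 73.766° = 1.287460 rad and θ = 317° = 5.532694 rad:
sin φ₂ = sin φ₁ cos δ + cos φ₁ sin δ cos θ = (0.960128)(0.632786) + (0.279561)(0.774327)(0.731354) = 0.765873
φ₂ = asin(0.765873) = 0.872398 rad = 49.985°.
Δλ = atan2( sin θ sin δ cos φ₁ , cos δ − sin φ₁ sin φ₂ ) = atan2(-0.147633, -0.102550) = -2.177906 rad = -124.785°.
λ₂ = -173.239° + -124.785° = -298.024°, normalized to (−180°, 180°] → 61.976°.
The forward bearing on arrival equals the back-azimuth from the destination plus 180°.
Back-azimuth from P₂ (49.985°, 61.976°) to P₁ (73.766°, -173.239°), with Δλ' = λ₁ − λ₂ = -235.215°: atan2( sin Δλ' cos φ₁ , cos φ₂ sin φ₁ − sin φ₂ cos φ₁ cos Δλ' ) = 17.249°.
Final bearing = (17.249° + 180°) mod 360° = 197.249°.

final bearing 197.249°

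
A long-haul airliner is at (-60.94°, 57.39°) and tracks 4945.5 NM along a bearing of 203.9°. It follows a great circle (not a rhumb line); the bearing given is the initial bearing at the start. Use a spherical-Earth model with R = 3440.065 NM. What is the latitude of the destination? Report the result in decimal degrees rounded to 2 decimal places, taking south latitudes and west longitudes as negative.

Central angle δ = d/R = 1.437618 rad.
With φ₁ = -60.94° = -1.063604 rad and θ = 203.9° = 3.558726 rad:
sin φ₂ = sin φ₁ cos δ + cos φ₁ sin δ cos θ = (-0.874112)(0.132785) + (0.485725)(0.991145)(-0.914254) = -0.556213
φ₂ = asin(-0.556213) = -0.589821 rad = -33.79°.
Δλ = atan2( sin θ sin δ cos φ₁ , cos δ − sin φ₁ sin φ₂ ) = atan2(-0.195045, -0.353407) = -2.637293 rad = -151.11°.
λ₂ = λ₁ + Δλ = -93.72°.

latitude -33.79°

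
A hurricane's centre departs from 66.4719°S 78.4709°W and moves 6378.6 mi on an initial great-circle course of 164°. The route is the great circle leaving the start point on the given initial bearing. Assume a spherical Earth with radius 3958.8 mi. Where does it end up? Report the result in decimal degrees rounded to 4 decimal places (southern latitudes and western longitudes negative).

latitude -20.2639°, longitude 84.4565°

Angular distance δ = d/R = 6378.6 / 3958.8 = 1.611246 rad.
Converting: φ₁ = -1.160154 rad, θ = 2.862340 rad.
sin φ₂ = sin φ₁ cos δ + cos φ₁ sin δ cos θ = (-0.916864)(-0.040438) + (0.399199)(0.999182)(-0.961262) = -0.346344
φ₂ = asin(-0.346344) = -0.353671 rad = -20.2639°.
Then Δλ = atan2(0.109944, -0.357989) = 2.843620 rad, from sin θ sin δ cos φ₁ over cos δ − sin φ₁ sin φ₂.
λ₂ = -78.4709° + 162.9274° = 84.4565°.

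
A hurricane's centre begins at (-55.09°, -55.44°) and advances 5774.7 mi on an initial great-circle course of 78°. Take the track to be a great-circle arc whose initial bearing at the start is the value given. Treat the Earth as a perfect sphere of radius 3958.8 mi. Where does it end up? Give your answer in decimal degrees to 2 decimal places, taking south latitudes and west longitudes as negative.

latitude 1.52°, longitude 21.06°

Central angle δ = d/R = 1.458700 rad.
With φ₁ = -55.09° = -0.961502 rad and θ = 78° = 1.361357 rad:
sin φ₂ = sin φ₁ cos δ + cos φ₁ sin δ cos θ = (-0.820052)(0.111862) + (0.572289)(0.993724)(0.207912) = 0.026506
φ₂ = asin(0.026506) = 0.026509 rad = 1.52°.
Then Δλ = atan2(0.556270, 0.133598) = 1.335092 rad, from sin θ sin δ cos φ₁ over cos δ − sin φ₁ sin φ₂.
Hence λ₂ = -55.44° + 76.50° = 21.06°.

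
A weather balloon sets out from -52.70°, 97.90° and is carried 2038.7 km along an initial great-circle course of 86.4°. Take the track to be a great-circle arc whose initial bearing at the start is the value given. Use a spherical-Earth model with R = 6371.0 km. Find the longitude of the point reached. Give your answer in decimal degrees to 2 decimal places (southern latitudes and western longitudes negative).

Angular distance δ = d/R = 2038.7 / 6371 = 0.319997 rad.
Start latitude φ₁ = -0.919789 rad; initial bearing θ = 1.507964 rad.
Destination latitude: φ₂ = arcsin( sin φ₁ cos δ + cos φ₁ sin δ cos θ ) = arcsin(-0.743123) = -48.00°.
Δλ = atan2( sin θ sin δ cos φ₁ , cos δ − sin φ₁ sin φ₂ ) = atan2(0.190246, 0.358102) = 0.488343 rad = 27.98°.
Hence λ₂ = 97.90° + 27.98° = 125.88°.

longitude 125.88°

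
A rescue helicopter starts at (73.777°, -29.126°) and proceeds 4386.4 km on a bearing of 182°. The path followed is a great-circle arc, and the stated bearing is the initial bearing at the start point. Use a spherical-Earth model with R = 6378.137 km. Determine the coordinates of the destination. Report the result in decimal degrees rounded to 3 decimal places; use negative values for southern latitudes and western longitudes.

latitude 34.381°, longitude -30.664°

Angular distance δ = d/R = 4386.4 / 6378.137 = 0.687724 rad.
With φ₁ = 73.777° = 1.287652 rad and θ = 182° = 3.176499 rad:
Destination latitude: φ₂ = arcsin( sin φ₁ cos δ + cos φ₁ sin δ cos θ ) = arcsin(0.564690) = 34.381°.
Then Δλ = atan2(-0.006189, 0.230487) = -0.026846 rad, from sin θ sin δ cos φ₁ over cos δ − sin φ₁ sin φ₂.
λ₂ = λ₁ + Δλ = -30.664°.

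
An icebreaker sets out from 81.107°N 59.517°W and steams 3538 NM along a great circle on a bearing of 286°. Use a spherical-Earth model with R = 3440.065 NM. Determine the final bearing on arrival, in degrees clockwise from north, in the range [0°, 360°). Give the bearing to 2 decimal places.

final bearing 190.22°

The arc subtends δ = 3538/3440.065 = 1.028469 rad at the centre.
Converting: φ₁ = 1.415584 rad, θ = 4.991642 rad.
Destination latitude: φ₂ = arcsin( sin φ₁ cos δ + cos φ₁ sin δ cos θ ) = arcsin(0.546423) = 33.122°.
Δλ = atan2( sin θ sin δ cos φ₁ , cos δ − sin φ₁ sin φ₂ ) = atan2(-0.127278, -0.023723) = -1.755071 rad = -100.558°.
λ₂ = λ₁ + Δλ = -160.075°.
The forward bearing on arrival equals the back-azimuth from the destination plus 180°.
Back-azimuth from P₂ (33.12°, -160.08°) to P₁ (81.11°, -59.52°), with Δλ' = λ₁ − λ₂ = 100.56°: atan2( sin Δλ' cos φ₁ , cos φ₂ sin φ₁ − sin φ₂ cos φ₁ cos Δλ' ) = 10.22°.
Final bearing = (10.22° + 180°) mod 360° = 190.22°.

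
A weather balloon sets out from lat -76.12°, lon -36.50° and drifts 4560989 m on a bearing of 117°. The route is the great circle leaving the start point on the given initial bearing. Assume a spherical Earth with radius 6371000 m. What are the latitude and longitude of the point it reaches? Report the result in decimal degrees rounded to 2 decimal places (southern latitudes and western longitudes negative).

δ = 4560989/6371000 = 0.715898 rad (41.0180°).
With φ₁ = -76.12° = -1.328545 rad and θ = 117° = 2.042035 rad:
Destination latitude: φ₂ = arcsin( sin φ₁ cos δ + cos φ₁ sin δ cos θ ) = arcsin(-0.803948) = -53.51°.
For the longitude increment, Δλ = atan2( sin θ sin δ cos φ₁, cos δ − sin φ₁ sin φ₂ ) = atan2(0.140278, -0.025969) = 100.49°.
λ₂ = -36.50° + 100.49° = 63.99°.

latitude -53.51°, longitude 63.99°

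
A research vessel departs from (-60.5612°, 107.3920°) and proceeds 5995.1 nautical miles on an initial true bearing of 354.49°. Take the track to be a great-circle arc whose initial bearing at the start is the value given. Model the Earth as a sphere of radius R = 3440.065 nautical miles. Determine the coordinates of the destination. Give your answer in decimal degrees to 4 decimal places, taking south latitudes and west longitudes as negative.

latitude 39.1244°, longitude 100.3875°

Central angle δ = d/R = 1.742729 rad.
Start latitude φ₁ = -1.056992 rad; initial bearing θ = 6.187018 rad.
sin φ₂ = sin φ₁ cos δ + cos φ₁ sin δ cos θ = (-0.870881)(-0.171087) + (0.491494)(0.985256)(0.995379) = 0.631006
φ₂ = asin(0.631006) = 0.682849 rad = 39.1244°.
Then Δλ = atan2(-0.046497, 0.378444) = -0.122251 rad, from sin θ sin δ cos φ₁ over cos δ − sin φ₁ sin φ₂.
Hence λ₂ = 107.3920° + -7.0045° = 100.3875°.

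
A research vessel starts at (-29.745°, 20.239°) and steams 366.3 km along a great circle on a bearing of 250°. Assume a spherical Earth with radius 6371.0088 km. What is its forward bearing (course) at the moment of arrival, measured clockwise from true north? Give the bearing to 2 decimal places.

final bearing 251.82°

The arc subtends δ = 366.3/6371.0088 = 0.057495 rad at the centre.
Converting: φ₁ = -0.519148 rad, θ = 4.363323 rad.
sin φ₂ = sin φ₁ cos δ + cos φ₁ sin δ cos θ = (-0.496141)(0.998348) + (0.868242)(0.057463)(-0.342020) = -0.512385
φ₂ = asin(-0.512385) = -0.537960 rad = -30.823°.
For the longitude increment, Δλ = atan2( sin θ sin δ cos φ₁, cos δ − sin φ₁ sin φ₂ ) = atan2(-0.046883, 0.744133) = -3.605°.
Hence λ₂ = 20.239° + -3.605° = 16.634°.
The forward bearing on arrival equals the back-azimuth from the destination plus 180°.
Back-azimuth from P₂ (-30.82°, 16.63°) to P₁ (-29.75°, 20.24°), with Δλ' = λ₁ − λ₂ = 3.61°: atan2( sin Δλ' cos φ₁ , cos φ₂ sin φ₁ − sin φ₂ cos φ₁ cos Δλ' ) = 71.82°.
Final bearing = (71.82° + 180°) mod 360° = 251.82°.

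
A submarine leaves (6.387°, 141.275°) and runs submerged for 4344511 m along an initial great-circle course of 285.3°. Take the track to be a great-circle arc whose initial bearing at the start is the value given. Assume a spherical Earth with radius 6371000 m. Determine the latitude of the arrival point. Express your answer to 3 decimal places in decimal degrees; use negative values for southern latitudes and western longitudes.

latitude 14.575°

δ = 4344511/6371000 = 0.681920 rad (39.0711°).
Start latitude φ₁ = 0.111474 rad; initial bearing θ = 4.979424 rad.
Applying the spherical law of cosines for sides, sin φ₂ = sin φ₁ cos δ + cos φ₁ sin δ cos θ = 0.251648, so φ₂ = 14.575°.
Then Δλ = atan2(-0.604172, 0.748370) = -0.679187 rad, from sin θ sin δ cos φ₁ over cos δ − sin φ₁ sin φ₂.
Hence λ₂ = 141.275° + -38.915° = 102.360°.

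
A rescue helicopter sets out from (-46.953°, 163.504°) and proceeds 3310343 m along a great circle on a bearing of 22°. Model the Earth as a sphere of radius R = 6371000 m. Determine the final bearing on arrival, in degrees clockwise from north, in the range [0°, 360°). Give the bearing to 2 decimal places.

final bearing 15.66°

δ = 3310343/6371000 = 0.519596 rad (29.7706°).
With φ₁ = -46.953° = -0.819484 rad and θ = 22° = 0.383972 rad:
Applying the spherical law of cosines for sides, sin φ₂ = sin φ₁ cos δ + cos φ₁ sin δ cos θ = -0.320094, so φ₂ = -18.669°.
For the longitude increment, Δλ = atan2( sin θ sin δ cos φ₁, cos δ − sin φ₁ sin φ₂ ) = atan2(0.126965, 0.634098) = 11.323°.
Hence λ₂ = 163.504° + 11.323° = 174.827°.
The forward bearing on arrival equals the back-azimuth from the destination plus 180°.
Back-azimuth from P₂ (-18.67°, 174.83°) to P₁ (-46.95°, 163.50°), with Δλ' = λ₁ − λ₂ = -11.32°: atan2( sin Δλ' cos φ₁ , cos φ₂ sin φ₁ − sin φ₂ cos φ₁ cos Δλ' ) = 195.66°.
Final bearing = (195.66° + 180°) mod 360° = 15.66°.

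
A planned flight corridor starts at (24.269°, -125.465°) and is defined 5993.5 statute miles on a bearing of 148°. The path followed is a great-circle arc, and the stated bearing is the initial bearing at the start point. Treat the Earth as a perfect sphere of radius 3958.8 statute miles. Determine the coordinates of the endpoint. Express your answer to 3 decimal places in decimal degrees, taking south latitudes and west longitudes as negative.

latitude -48.461°, longitude -72.541°

Central angle δ = d/R = 1.513969 rad.
Converting: φ₁ = 0.423574 rad, θ = 2.583087 rad.
Applying the spherical law of cosines for sides, sin φ₂ = sin φ₁ cos δ + cos φ₁ sin δ cos θ = -0.748510, so φ₂ = -48.461°.
For the longitude increment, Δλ = atan2( sin θ sin δ cos φ₁, cos δ − sin φ₁ sin φ₂ ) = atan2(0.482308, 0.364450) = 52.924°.
Hence λ₂ = -125.465° + 52.924° = -72.541°.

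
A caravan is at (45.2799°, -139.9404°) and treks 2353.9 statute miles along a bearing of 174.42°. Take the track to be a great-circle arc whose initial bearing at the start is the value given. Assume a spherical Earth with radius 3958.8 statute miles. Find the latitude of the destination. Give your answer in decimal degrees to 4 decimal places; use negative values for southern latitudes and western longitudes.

Angular distance δ = d/R = 2353.9 / 3958.8 = 0.594599 rad.
Start latitude φ₁ = 0.790283 rad; initial bearing θ = 3.044203 rad.
Destination latitude: φ₂ = arcsin( sin φ₁ cos δ + cos φ₁ sin δ cos θ ) = arcsin(0.196305) = 11.3210°.
For the longitude increment, Δλ = atan2( sin θ sin δ cos φ₁, cos δ − sin φ₁ sin φ₂ ) = atan2(0.038327, 0.688888) = 3.1844°.
λ₂ = λ₁ + Δλ = -136.7560°.

latitude 11.3210°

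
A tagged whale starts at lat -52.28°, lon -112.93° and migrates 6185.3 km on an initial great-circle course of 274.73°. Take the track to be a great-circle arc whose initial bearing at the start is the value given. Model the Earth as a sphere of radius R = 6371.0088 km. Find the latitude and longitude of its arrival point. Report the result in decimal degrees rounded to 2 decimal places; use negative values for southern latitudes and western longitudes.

Angular distance δ = d/R = 6185.3 / 6371.0088 = 0.970851 rad.
Converting: φ₁ = -0.912458 rad, θ = 4.794943 rad.
Destination latitude: φ₂ = arcsin( sin φ₁ cos δ + cos φ₁ sin δ cos θ ) = arcsin(-0.404963) = -23.89°.
Then Δλ = atan2(-0.503242, 0.244268) = -1.118906 rad, from sin θ sin δ cos φ₁ over cos δ − sin φ₁ sin φ₂.
Hence λ₂ = -112.93° + -64.11° = -177.04°.

latitude -23.89°, longitude -177.04°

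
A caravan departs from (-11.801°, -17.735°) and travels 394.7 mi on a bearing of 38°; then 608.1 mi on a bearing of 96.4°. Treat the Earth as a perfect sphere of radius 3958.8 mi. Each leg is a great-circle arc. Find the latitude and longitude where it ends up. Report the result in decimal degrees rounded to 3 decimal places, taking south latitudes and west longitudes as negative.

Apply the spherical direct solution leg by leg, carrying full precision between legs.
Leg 1: from (-11.801°, -17.735°), δ = 394.7/3958.8 = 0.099702 rad, θ = 38° → φ = -7.280°, λ = -14.193°.
Leg 2: from (-7.280°, -14.193°), δ = 608.1/3958.8 = 0.153607 rad, θ = 96.4° → φ = -8.172°, λ = -5.357°.

latitude -8.172°, longitude -5.357°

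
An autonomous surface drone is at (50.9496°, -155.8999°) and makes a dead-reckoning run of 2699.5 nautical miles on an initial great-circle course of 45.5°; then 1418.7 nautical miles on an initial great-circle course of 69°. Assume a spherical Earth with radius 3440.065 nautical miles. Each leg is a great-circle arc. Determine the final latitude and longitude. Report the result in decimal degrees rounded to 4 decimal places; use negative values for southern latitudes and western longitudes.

Apply the spherical direct solution leg by leg, carrying full precision between legs.
Leg 1: from (50.9496°, -155.8999°), δ = 2699.5/3440.065 = 0.784724 rad, θ = 45.5° → φ = 59.4893°, λ = -72.8174°.
Leg 2: from (59.4893°, -72.8174°), δ = 1418.7/3440.065 = 0.412405 rad, θ = 69° → φ = 59.5677°, λ = -25.1923°.

latitude 59.5677°, longitude -25.1923°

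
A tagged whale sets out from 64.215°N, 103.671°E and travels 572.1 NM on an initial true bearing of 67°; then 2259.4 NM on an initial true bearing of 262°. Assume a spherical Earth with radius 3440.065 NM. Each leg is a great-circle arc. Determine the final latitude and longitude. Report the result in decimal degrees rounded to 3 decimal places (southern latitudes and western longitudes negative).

latitude 43.748°, longitude 69.190°

Apply the spherical direct solution leg by leg, carrying full precision between legs.
Leg 1: from (64.215°, 103.671°), δ = 572.1/3440.065 = 0.166305 rad, θ = 67° → φ = 66.369°, λ = 126.014°.
Leg 2: from (66.369°, 126.014°), δ = 2259.4/3440.065 = 0.656790 rad, θ = 262° → φ = 43.748°, λ = 69.190°.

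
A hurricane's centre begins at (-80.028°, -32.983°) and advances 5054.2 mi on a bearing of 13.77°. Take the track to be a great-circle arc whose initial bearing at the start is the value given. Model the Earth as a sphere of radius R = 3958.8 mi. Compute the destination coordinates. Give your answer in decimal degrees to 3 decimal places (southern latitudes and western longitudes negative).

latitude -7.153°, longitude -19.710°

The arc subtends δ = 5054.2/3958.8 = 1.276700 rad at the centre.
Start latitude φ₁ = -1.396752 rad; initial bearing θ = 0.240332 rad.
sin φ₂ = sin φ₁ cos δ + cos φ₁ sin δ cos θ = (-0.984892)(0.289875) + (0.173167)(0.957064)(0.971259) = -0.124527
φ₂ = asin(-0.124527) = -0.124851 rad = -7.153°.
Then Δλ = atan2(0.039448, 0.167229) = 0.231659 rad, from sin θ sin δ cos φ₁ over cos δ − sin φ₁ sin φ₂.
λ₂ = -32.983° + 13.273° = -19.710°.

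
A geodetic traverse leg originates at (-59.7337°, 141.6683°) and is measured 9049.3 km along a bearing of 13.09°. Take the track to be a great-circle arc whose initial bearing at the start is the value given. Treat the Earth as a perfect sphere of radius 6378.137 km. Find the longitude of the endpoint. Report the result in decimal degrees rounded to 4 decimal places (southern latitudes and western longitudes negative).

Central angle δ = d/R = 1.418800 rad.
Start latitude φ₁ = -1.042550 rad; initial bearing θ = 0.228464 rad.
sin φ₂ = sin φ₁ cos δ + cos φ₁ sin δ cos θ = (-0.863692)(0.151412) + (0.504020)(0.988471)(0.974016) = 0.354490
φ₂ = asin(0.354490) = 0.362368 rad = 20.7622°.
Then Δλ = atan2(0.112835, 0.457582) = 0.241766 rad, from sin θ sin δ cos φ₁ over cos δ − sin φ₁ sin φ₂.
λ₂ = 141.6683° + 13.8522° = 155.5205°.

longitude 155.5205°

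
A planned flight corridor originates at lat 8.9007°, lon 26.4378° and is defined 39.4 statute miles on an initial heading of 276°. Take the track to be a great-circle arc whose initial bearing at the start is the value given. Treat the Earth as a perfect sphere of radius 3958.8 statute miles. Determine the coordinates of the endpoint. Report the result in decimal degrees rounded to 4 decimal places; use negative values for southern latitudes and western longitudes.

Central angle δ = d/R = 0.009953 rad.
Converting: φ₁ = 0.155347 rad, θ = 4.817109 rad.
Destination latitude: φ₂ = arcsin( sin φ₁ cos δ + cos φ₁ sin δ cos θ ) = arcsin(0.155743) = 8.9599°.
For the longitude increment, Δλ = atan2( sin θ sin δ cos φ₁, cos δ − sin φ₁ sin φ₂ ) = atan2(-0.009779, 0.975854) = -0.5741°.
λ₂ = 26.4378° + -0.5741° = 25.8637°.

latitude 8.9599°, longitude 25.8637°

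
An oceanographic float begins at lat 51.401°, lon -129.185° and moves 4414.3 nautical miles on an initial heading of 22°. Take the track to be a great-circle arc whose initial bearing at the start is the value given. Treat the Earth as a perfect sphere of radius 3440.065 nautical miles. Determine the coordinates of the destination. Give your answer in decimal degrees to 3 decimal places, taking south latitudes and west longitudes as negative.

The arc subtends δ = 4414.3/3440.065 = 1.283202 rad at the centre.
With φ₁ = 51.401° = 0.897117 rad and θ = 22° = 0.383972 rad:
Destination latitude: φ₂ = arcsin( sin φ₁ cos δ + cos φ₁ sin δ cos θ ) = arcsin(0.776359) = 50.928°.
Δλ = atan2( sin θ sin δ cos φ₁ , cos δ − sin φ₁ sin φ₂ ) = atan2(0.224106, -0.323104) = 2.535172 rad = 145.255°.
Hence λ₂ = -129.185° + 145.255° = 16.070°.

latitude 50.928°, longitude 16.070°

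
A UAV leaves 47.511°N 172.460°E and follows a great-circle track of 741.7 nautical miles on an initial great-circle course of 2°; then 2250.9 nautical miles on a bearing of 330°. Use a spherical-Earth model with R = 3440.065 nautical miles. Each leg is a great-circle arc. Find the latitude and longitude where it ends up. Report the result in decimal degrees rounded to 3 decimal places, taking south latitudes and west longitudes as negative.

Apply the spherical direct solution leg by leg, carrying full precision between legs.
Leg 1: from (47.511°, 172.460°), δ = 741.7/3440.065 = 0.215606 rad, θ = 2° → φ = 59.854°, λ = 173.312°.
Leg 2: from (59.854°, 173.312°), δ = 2250.9/3440.065 = 0.654319 rad, θ = 330° → φ = 71.961°, λ = 72.645°.

latitude 71.961°, longitude 72.645°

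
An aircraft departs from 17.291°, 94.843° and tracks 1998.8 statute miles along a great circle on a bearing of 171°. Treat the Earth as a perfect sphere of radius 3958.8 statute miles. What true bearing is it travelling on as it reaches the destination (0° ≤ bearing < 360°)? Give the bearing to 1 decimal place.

final bearing 171.2°

The arc subtends δ = 1998.8/3958.8 = 0.504900 rad at the centre.
Start latitude φ₁ = 0.301785 rad; initial bearing θ = 2.984513 rad.
Destination latitude: φ₂ = arcsin( sin φ₁ cos δ + cos φ₁ sin δ cos θ ) = arcsin(-0.196036) = -11.305°.
Δλ = atan2( sin θ sin δ cos φ₁ , cos δ − sin φ₁ sin φ₂ ) = atan2(0.072251, 0.933489) = 0.077245 rad = 4.426°.
λ₂ = 94.843° + 4.426° = 99.269°.
The forward bearing on arrival equals the back-azimuth from the destination plus 180°.
Back-azimuth from P₂ (-11.3°, 99.3°) to P₁ (17.3°, 94.8°), with Δλ' = λ₁ − λ₂ = -4.4°: atan2( sin Δλ' cos φ₁ , cos φ₂ sin φ₁ − sin φ₂ cos φ₁ cos Δλ' ) = 351.2°.
Final bearing = (351.2° + 180°) mod 360° = 171.2°.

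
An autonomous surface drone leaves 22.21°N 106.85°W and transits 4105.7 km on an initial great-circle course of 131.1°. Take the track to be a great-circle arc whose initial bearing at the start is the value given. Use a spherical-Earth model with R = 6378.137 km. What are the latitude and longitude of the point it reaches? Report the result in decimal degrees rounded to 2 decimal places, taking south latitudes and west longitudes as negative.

The arc subtends δ = 4105.7/6378.137 = 0.643715 rad at the centre.
Start latitude φ₁ = 0.387638 rad; initial bearing θ = 2.288127 rad.
Destination latitude: φ₂ = arcsin( sin φ₁ cos δ + cos φ₁ sin δ cos θ ) = arcsin(-0.062911) = -3.61°.
Then Δλ = atan2(0.418711, 0.823652) = 0.470312 rad, from sin θ sin δ cos φ₁ over cos δ − sin φ₁ sin φ₂.
Hence λ₂ = -106.85° + 26.95° = -79.90°.

latitude -3.61°, longitude -79.90°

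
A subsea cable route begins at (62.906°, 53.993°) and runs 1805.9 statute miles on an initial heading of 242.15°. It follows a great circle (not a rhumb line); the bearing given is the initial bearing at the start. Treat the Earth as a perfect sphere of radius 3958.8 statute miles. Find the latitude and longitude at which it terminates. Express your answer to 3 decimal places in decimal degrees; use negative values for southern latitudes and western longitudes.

latitude 44.870°, longitude 20.655°

The arc subtends δ = 1805.9/3958.8 = 0.456174 rad at the centre.
Converting: φ₁ = 1.097917 rad, θ = 4.226315 rad.
Destination latitude: φ₂ = arcsin( sin φ₁ cos δ + cos φ₁ sin δ cos θ ) = arcsin(0.705499) = 44.870°.
Δλ = atan2( sin θ sin δ cos φ₁ , cos δ − sin φ₁ sin φ₂ ) = atan2(-0.177395, 0.269667) = -0.581860 rad = -33.338°.
λ₂ = 53.993° + -33.338° = 20.655°.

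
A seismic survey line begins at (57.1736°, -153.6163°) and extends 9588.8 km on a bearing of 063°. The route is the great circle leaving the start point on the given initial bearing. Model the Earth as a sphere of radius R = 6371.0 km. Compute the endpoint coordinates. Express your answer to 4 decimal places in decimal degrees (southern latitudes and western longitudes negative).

The arc subtends δ = 9588.8/6371 = 1.505070 rad at the centre.
Start latitude φ₁ = 0.997868 rad; initial bearing θ = 1.099557 rad.
Destination latitude: φ₂ = arcsin( sin φ₁ cos δ + cos φ₁ sin δ cos θ ) = arcsin(0.300766) = 17.5036°.
Δλ = atan2( sin θ sin δ cos φ₁ , cos δ − sin φ₁ sin φ₂ ) = atan2(0.481968, -0.187060) = 1.941017 rad = 111.2121°.
λ₂ = λ₁ + Δλ = -42.4042°.

latitude 17.5036°, longitude -42.4042°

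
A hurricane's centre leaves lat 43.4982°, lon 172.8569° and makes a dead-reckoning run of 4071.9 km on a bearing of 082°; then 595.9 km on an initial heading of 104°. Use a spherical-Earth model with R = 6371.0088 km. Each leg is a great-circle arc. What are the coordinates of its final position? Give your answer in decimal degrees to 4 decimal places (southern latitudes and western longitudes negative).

Apply the spherical direct solution leg by leg, carrying full precision between legs.
Leg 1: from (43.4982°, 172.8569°), δ = 4071.9/6371.0088 = 0.639130 rad, θ = 82° → φ = 37.7839°, λ = -138.7773°.
Leg 2: from (37.7839°, -138.7773°), δ = 595.9/6371.0088 = 0.093533 rad, θ = 104° → φ = 36.3097°, λ = -132.3202°.

latitude 36.3097°, longitude -132.3202°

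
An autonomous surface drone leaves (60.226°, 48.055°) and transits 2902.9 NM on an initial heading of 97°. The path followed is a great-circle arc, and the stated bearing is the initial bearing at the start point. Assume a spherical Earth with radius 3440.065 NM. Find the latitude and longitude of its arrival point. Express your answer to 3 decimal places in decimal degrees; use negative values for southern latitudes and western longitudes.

latitude 32.116°, longitude 109.175°

Central angle δ = d/R = 0.843850 rad.
Start latitude φ₁ = 1.051142 rad; initial bearing θ = 1.692969 rad.
Applying the spherical law of cosines for sides, sin φ₂ = sin φ₁ cos δ + cos φ₁ sin δ cos θ = 0.531639, so φ₂ = 32.116°.
For the longitude increment, Δλ = atan2( sin θ sin δ cos φ₁, cos δ − sin φ₁ sin φ₂ ) = atan2(0.368283, 0.203133) = 61.120°.
λ₂ = 48.055° + 61.120° = 109.175°.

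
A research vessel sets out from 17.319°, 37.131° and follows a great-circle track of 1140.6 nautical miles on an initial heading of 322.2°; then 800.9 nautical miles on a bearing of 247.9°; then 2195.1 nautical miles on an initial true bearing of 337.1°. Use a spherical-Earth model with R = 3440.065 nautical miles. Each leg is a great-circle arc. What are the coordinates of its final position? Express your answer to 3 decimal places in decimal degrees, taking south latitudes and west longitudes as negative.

latitude 57.743°, longitude -15.951°

Apply the spherical direct solution leg by leg, carrying full precision between legs.
Leg 1: from (17.319°, 37.131°), δ = 1140.6/3440.065 = 0.331564 rad, θ = 322.2° → φ = 31.805°, λ = 23.553°.
Leg 2: from (31.805°, 23.553°), δ = 800.9/3440.065 = 0.232815 rad, θ = 247.9° → φ = 26.043°, λ = 9.789°.
Leg 3: from (26.043°, 9.789°), δ = 2195.1/3440.065 = 0.638098 rad, θ = 337.1° → φ = 57.743°, λ = -15.951°.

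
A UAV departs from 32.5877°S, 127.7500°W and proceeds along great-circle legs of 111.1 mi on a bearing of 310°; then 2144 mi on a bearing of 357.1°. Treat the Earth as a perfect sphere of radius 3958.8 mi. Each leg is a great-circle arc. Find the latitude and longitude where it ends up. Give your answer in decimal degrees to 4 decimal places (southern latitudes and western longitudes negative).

latitude -0.5479°, longitude -130.6898°

Apply the spherical direct solution leg by leg, carrying full precision between legs.
Leg 1: from (-32.5877°, -127.7500°), δ = 111.1/3958.8 = 0.028064 rad, θ = 310° → φ = -31.5458°, λ = -129.1953°.
Leg 2: from (-31.5458°, -129.1953°), δ = 2144/3958.8 = 0.541578 rad, θ = 357.1° → φ = -0.5479°, λ = -130.6898°.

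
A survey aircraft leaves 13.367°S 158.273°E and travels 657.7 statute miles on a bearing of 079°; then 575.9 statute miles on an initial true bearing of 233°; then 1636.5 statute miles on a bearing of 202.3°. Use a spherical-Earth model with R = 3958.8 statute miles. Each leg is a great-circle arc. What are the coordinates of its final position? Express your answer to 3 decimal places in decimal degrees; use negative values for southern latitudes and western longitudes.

latitude -37.866°, longitude 149.744°

Apply the spherical direct solution leg by leg, carrying full precision between legs.
Leg 1: from (-13.367°, 158.273°), δ = 657.7/3958.8 = 0.166136 rad, θ = 79° → φ = -11.379°, λ = 167.804°.
Leg 2: from (-11.379°, 167.804°), δ = 575.9/3958.8 = 0.145473 rad, θ = 233° → φ = -16.305°, λ = 160.876°.
Leg 3: from (-16.305°, 160.876°), δ = 1636.5/3958.8 = 0.413383 rad, θ = 202.3° → φ = -37.866°, λ = 149.744°.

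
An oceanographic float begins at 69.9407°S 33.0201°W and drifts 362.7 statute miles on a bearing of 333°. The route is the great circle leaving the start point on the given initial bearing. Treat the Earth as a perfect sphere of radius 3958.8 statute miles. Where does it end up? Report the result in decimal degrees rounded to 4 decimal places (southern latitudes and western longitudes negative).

δ = 362.7/3958.8 = 0.091619 rad (5.2494°).
With φ₁ = -69.9407° = -1.220695 rad and θ = 333° = 5.811946 rad:
Applying the spherical law of cosines for sides, sin φ₂ = sin φ₁ cos δ + cos φ₁ sin δ cos θ = -0.907438, so φ₂ = -65.1537°.
Then Δλ = atan2(-0.014246, 0.143415) = -0.099013 rad, from sin θ sin δ cos φ₁ over cos δ − sin φ₁ sin φ₂.
Hence λ₂ = -33.0201° + -5.6730° = -38.6931°.

latitude -65.1537°, longitude -38.6931°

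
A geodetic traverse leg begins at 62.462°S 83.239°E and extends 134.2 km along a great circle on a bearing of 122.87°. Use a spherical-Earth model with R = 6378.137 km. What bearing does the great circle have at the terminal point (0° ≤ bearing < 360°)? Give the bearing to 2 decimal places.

δ = 134.2/6378.137 = 0.021041 rad (1.2055°).
Converting: φ₁ = -1.090168 rad, θ = 2.144486 rad.
sin φ₂ = sin φ₁ cos δ + cos φ₁ sin δ cos θ = (-0.886704)(0.999779) + (0.462337)(0.021039)(-0.542735) = -0.891787
φ₂ = asin(-0.891787) = -1.101280 rad = -63.099°.
For the longitude increment, Δλ = atan2( sin θ sin δ cos φ₁, cos δ − sin φ₁ sin φ₂ ) = atan2(0.008170, 0.209027) = 2.238°.
Hence λ₂ = 83.239° + 2.238° = 85.477°.
The forward bearing on arrival equals the back-azimuth from the destination plus 180°.
Back-azimuth from P₂ (-63.10°, 85.48°) to P₁ (-62.46°, 83.24°), with Δλ' = λ₁ − λ₂ = -2.24°: atan2( sin Δλ' cos φ₁ , cos φ₂ sin φ₁ − sin φ₂ cos φ₁ cos Δλ' ) = 300.88°.
Final bearing = (300.88° + 180°) mod 360° = 120.88°.

final bearing 120.88°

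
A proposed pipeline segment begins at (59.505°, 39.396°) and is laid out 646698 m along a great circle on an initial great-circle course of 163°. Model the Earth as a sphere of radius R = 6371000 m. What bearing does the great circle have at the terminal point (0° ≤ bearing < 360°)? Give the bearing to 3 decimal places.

final bearing 165.413°

The arc subtends δ = 646698/6371000 = 0.101507 rad at the centre.
With φ₁ = 59.505° = 1.038558 rad and θ = 163° = 2.844887 rad:
sin φ₂ = sin φ₁ cos δ + cos φ₁ sin δ cos θ = (0.861673)(0.994853) + (0.507463)(0.101332)(-0.956305) = 0.808063
φ₂ = asin(0.808063) = 0.940856 rad = 53.907°.
For the longitude increment, Δλ = atan2( sin θ sin δ cos φ₁, cos δ − sin φ₁ sin φ₂ ) = atan2(0.015034, 0.298567) = 2.883°.
λ₂ = λ₁ + Δλ = 42.279°.
The forward bearing on arrival equals the back-azimuth from the destination plus 180°.
Back-azimuth from P₂ (53.907°, 42.279°) to P₁ (59.505°, 39.396°), with Δλ' = λ₁ − λ₂ = -2.883°: atan2( sin Δλ' cos φ₁ , cos φ₂ sin φ₁ − sin φ₂ cos φ₁ cos Δλ' ) = 345.413°.
Final bearing = (345.413° + 180°) mod 360° = 165.413°.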